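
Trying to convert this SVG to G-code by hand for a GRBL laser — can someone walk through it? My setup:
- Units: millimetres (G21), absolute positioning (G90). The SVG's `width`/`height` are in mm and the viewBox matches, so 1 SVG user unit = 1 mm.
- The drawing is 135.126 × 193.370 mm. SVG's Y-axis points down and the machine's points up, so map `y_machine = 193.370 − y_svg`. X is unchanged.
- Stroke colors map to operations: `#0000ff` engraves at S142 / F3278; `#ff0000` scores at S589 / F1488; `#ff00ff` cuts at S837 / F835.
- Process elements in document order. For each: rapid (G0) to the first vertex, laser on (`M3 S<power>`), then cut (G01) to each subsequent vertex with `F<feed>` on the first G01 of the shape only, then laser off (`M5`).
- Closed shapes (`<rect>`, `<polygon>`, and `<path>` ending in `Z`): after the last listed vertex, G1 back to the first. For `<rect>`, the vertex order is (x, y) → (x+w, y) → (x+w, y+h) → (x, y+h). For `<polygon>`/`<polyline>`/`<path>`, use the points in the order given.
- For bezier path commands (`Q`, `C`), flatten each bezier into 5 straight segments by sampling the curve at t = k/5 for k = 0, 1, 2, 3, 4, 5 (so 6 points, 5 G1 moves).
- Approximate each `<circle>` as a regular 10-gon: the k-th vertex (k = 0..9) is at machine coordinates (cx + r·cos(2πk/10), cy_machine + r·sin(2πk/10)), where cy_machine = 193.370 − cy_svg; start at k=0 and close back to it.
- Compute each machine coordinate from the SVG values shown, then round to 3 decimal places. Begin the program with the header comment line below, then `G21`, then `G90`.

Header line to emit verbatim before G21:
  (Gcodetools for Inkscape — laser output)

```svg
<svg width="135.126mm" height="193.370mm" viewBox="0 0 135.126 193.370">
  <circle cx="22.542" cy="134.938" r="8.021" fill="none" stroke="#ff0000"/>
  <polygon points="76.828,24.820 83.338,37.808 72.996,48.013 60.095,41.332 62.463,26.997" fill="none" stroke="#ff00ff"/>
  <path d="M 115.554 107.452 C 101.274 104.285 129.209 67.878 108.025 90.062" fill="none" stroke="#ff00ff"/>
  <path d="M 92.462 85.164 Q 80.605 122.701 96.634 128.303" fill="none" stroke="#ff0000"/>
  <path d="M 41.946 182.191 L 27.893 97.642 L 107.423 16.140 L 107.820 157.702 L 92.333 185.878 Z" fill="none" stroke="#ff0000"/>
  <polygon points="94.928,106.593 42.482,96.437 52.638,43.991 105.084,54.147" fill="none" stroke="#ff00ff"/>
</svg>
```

(Gcodetools for Inkscape — laser output)
G21
G90
G0 X30.563 Y58.432
M3 S589
G01 X29.031 Y63.147 F1488
G01 X25.021 Y66.060
G01 X20.063 Y66.060
G01 X16.053 Y63.147
G01 X14.521 Y58.432
G01 X16.053 Y53.717
G01 X20.063 Y50.804
G01 X25.021 Y50.804
G01 X29.031 Y53.717
G01 X30.563 Y58.432
M5
G0 X76.828 Y168.550
M3 S837
G01 X83.338 Y155.562 F835
G01 X72.996 Y145.357
G01 X60.095 Y152.038
G01 X62.463 Y166.373
G01 X76.828 Y168.550
M5
G0 X115.554 Y85.918
M3 S837
G01 X111.321 Y91.072 F835
G01 X112.836 Y99.796
G01 X115.714 Y107.682
G01 X115.572 Y110.322
G01 X108.025 Y103.308
M5
G0 X92.462 Y108.206
M3 S589
G01 X88.835 Y94.469 F1488
G01 X87.438 Y83.286
G01 X88.273 Y74.658
G01 X91.338 Y68.585
G01 X96.634 Y65.067
M5
G0 X41.946 Y11.179
M3 S589
G01 X27.893 Y95.728 F1488
G01 X107.423 Y177.230
G01 X107.820 Y35.668
G01 X92.333 Y7.492
G01 X41.946 Y11.179
M5
G0 X94.928 Y86.777
M3 S837
G01 X42.482 Y96.933 F835
G01 X52.638 Y149.379
G01 X105.084 Y139.223
G01 X94.928 Y86.777
M5

viewBox `0 0 135.126 193.370` with mm width/height → 1 unit = 1 mm. Flip: y_m = 193.370 − y_svg.

**Shape 1** — `<circle>` circle, stroke `#ff0000` → score (S589, F1488). Machine vertices: (30.563,58.432) → (29.031,63.147) → (25.021,66.060) → (20.063,66.060) → (16.053,63.147) → (14.521,58.432) → (16.053,53.717) → (20.063,50.804) → (25.021,50.804) → (29.031,53.717) → (30.563,58.432). Closed: final G1 returns to the first vertex.

**Shape 2** — `<polygon>` regular polygon, stroke `#ff00ff` → cut (S837, F835). Machine vertices: (76.828,168.550) → (83.338,155.562) → (72.996,145.357) → (60.095,152.038) → (62.463,166.373) → (76.828,168.550). Closed: final G1 returns to the first vertex.

**Shape 3** — `<path>` cubic bezier, stroke `#ff00ff` → cut (S837, F835). Control points (SVG): P0=(115.554,107.452), P1=(101.274,104.285), P2=(129.209,67.878), P3=(108.025,90.062); sampled at t=k/5. Machine vertices: (115.554,85.918) → (111.321,91.072) → (112.836,99.796) → (115.714,107.682) → (115.572,110.322) → (108.025,103.308). Open path.

**Shape 4** — `<path>` quadratic bezier, stroke `#ff0000` → score (S589, F1488). Control points (SVG): P0=(92.462,85.164), P1=(80.605,122.701), P2=(96.634,128.303); sampled at t=k/5. Machine vertices: (92.462,108.206) → (88.835,94.469) → (87.438,83.286) → (88.273,74.658) → (91.338,68.585) → (96.634,65.067). Open path.

**Shape 5** — `<path>` closed polygon, stroke `#ff0000` → score (S589, F1488). Machine vertices: (41.946,11.179) → (27.893,95.728) → (107.423,177.230) → (107.820,35.668) → (92.333,7.492) → (41.946,11.179). Closed: final G1 returns to the first vertex.

**Shape 6** — `<polygon>` regular polygon, stroke `#ff00ff` → cut (S837, F835). Machine vertices: (94.928,86.777) → (42.482,96.933) → (52.638,149.379) → (105.084,139.223) → (94.928,86.777). Closed: final G1 returns to the first vertex.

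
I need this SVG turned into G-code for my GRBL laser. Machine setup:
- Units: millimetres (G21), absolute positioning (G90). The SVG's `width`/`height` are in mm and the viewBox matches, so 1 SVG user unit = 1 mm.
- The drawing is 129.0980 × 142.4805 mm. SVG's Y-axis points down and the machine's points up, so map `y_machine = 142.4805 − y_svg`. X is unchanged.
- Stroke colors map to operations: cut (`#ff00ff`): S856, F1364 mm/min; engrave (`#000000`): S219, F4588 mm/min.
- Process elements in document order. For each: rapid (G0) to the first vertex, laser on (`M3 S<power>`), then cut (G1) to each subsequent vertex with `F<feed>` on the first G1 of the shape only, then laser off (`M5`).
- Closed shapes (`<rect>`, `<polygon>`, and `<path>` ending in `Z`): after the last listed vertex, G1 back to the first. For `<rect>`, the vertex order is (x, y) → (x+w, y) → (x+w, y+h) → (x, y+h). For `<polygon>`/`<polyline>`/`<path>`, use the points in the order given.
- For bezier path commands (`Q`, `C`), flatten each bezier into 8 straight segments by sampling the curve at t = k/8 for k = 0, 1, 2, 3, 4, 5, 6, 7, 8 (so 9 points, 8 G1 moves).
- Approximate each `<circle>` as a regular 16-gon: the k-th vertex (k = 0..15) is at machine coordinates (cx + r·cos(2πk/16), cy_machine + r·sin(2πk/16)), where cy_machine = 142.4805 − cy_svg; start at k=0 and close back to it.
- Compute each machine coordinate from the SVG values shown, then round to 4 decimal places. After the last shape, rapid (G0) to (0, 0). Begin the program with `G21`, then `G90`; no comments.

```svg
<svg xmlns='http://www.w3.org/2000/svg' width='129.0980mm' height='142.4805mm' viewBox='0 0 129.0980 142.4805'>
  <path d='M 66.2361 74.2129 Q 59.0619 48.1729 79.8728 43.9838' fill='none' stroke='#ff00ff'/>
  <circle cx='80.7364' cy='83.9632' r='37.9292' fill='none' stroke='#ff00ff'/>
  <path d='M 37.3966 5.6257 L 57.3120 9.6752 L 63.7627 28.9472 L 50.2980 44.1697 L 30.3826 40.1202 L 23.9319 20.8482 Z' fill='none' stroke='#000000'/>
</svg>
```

1 u = 1 mm; y_m = 142.4805 − y.

[1] `<path>` quadratic bezier, #ff00ff→cut S856 F1364: (66.2361,68.2676) → (64.8798,74.4362) → (64.3981,79.9219) → (64.7909,84.7248) → (66.0582,88.8449) → (68.2000,92.2821) → (71.2164,95.0365) → (75.1073,97.1080) → (79.8728,98.4967)

[2] `<circle>` circle, #ff00ff→cut S856 F1364: (118.6656,58.5173) → (115.7784,73.0322) → (107.5564,85.3373) → (95.2513,93.5593) → (80.7364,96.4465) → (66.2215,93.5593) → (53.9164,85.3373) → (45.6944,73.0322) → (42.8072,58.5173) → (45.6944,44.0024) → (53.9164,31.6973) → (66.2215,23.4753) → (80.7364,20.5881) → (95.2513,23.4753) → (107.5564,31.6973) → (115.7784,44.0024) → (118.6656,58.5173) (closed)

[3] `<path>` regular polygon, #000000→engrave S219 F4588: (37.3966,136.8548) → (57.3120,132.8053) → (63.7627,113.5333) → (50.2980,98.3108) → (30.3826,102.3603) → (23.9319,121.6323) → (37.3966,136.8548) (closed)

G21
G90
G0 X66.2361 Y68.2676
M3 S856
G1 X64.8798 Y74.4362 F1364
G1 X64.3981 Y79.9219
G1 X64.7909 Y84.7248
G1 X66.0582 Y88.8449
G1 X68.2000 Y92.2821
G1 X71.2164 Y95.0365
G1 X75.1073 Y97.1080
G1 X79.8728 Y98.4967
M5
G0 X118.6656 Y58.5173
M3 S856
G1 X115.7784 Y73.0322 F1364
G1 X107.5564 Y85.3373
G1 X95.2513 Y93.5593
G1 X80.7364 Y96.4465
G1 X66.2215 Y93.5593
G1 X53.9164 Y85.3373
G1 X45.6944 Y73.0322
G1 X42.8072 Y58.5173
G1 X45.6944 Y44.0024
G1 X53.9164 Y31.6973
G1 X66.2215 Y23.4753
G1 X80.7364 Y20.5881
G1 X95.2513 Y23.4753
G1 X107.5564 Y31.6973
G1 X115.7784 Y44.0024
G1 X118.6656 Y58.5173
M5
G0 X37.3966 Y136.8548
M3 S219
G1 X57.3120 Y132.8053 F4588
G1 X63.7627 Y113.5333
G1 X50.2980 Y98.3108
G1 X30.3826 Y102.3603
G1 X23.9319 Y121.6323
G1 X37.3966 Y136.8548
M5
G0 X0.0000 Y0.0000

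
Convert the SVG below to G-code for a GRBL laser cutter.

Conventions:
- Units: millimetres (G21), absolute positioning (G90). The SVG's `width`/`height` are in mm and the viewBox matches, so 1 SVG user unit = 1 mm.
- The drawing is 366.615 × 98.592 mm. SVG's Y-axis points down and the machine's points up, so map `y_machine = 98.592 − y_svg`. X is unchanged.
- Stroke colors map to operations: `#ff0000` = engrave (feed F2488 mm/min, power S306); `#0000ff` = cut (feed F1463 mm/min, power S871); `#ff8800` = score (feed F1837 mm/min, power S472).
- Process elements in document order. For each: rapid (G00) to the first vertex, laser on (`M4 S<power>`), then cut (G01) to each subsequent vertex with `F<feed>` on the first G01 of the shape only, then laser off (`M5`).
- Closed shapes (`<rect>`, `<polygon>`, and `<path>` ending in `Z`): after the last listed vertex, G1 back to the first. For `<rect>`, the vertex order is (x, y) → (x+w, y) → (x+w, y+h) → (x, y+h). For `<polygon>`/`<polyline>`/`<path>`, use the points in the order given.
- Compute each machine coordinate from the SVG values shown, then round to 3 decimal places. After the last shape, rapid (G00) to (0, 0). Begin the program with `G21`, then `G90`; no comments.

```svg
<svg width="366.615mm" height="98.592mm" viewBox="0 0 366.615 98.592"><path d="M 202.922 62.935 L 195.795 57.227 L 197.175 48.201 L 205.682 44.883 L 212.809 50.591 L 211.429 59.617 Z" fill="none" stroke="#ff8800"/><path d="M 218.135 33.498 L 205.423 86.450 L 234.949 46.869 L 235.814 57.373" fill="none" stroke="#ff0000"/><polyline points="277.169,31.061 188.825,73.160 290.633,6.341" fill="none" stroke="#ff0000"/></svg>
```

1 u = 1 mm; y_m = 98.592 − y.

[1] `<path>` regular polygon, #ff8800→score S472 F1837: (202.922,35.657) → (195.795,41.365) → (197.175,50.391) → (205.682,53.709) → (212.809,48.001) → (211.429,38.975) → (202.922,35.657) (closed)

[2] `<path>` open polyline, #ff0000→engrave S306 F2488: (218.135,65.094) → (205.423,12.142) → (234.949,51.723) → (235.814,41.219)

[3] `<polyline>` open polyline, #ff0000→engrave S306 F2488: (277.169,67.531) → (188.825,25.432) → (290.633,92.251)

G21
G90
G00 X202.922 Y35.657
M4 S472
G01 X195.795 Y41.365 F1837
G01 X197.175 Y50.391
G01 X205.682 Y53.709
G01 X212.809 Y48.001
G01 X211.429 Y38.975
G01 X202.922 Y35.657
M5
G00 X218.135 Y65.094
M4 S306
G01 X205.423 Y12.142 F2488
G01 X234.949 Y51.723
G01 X235.814 Y41.219
M5
G00 X277.169 Y67.531
M4 S306
G01 X188.825 Y25.432 F2488
G01 X290.633 Y92.251
M5
G00 X0.000 Y0.000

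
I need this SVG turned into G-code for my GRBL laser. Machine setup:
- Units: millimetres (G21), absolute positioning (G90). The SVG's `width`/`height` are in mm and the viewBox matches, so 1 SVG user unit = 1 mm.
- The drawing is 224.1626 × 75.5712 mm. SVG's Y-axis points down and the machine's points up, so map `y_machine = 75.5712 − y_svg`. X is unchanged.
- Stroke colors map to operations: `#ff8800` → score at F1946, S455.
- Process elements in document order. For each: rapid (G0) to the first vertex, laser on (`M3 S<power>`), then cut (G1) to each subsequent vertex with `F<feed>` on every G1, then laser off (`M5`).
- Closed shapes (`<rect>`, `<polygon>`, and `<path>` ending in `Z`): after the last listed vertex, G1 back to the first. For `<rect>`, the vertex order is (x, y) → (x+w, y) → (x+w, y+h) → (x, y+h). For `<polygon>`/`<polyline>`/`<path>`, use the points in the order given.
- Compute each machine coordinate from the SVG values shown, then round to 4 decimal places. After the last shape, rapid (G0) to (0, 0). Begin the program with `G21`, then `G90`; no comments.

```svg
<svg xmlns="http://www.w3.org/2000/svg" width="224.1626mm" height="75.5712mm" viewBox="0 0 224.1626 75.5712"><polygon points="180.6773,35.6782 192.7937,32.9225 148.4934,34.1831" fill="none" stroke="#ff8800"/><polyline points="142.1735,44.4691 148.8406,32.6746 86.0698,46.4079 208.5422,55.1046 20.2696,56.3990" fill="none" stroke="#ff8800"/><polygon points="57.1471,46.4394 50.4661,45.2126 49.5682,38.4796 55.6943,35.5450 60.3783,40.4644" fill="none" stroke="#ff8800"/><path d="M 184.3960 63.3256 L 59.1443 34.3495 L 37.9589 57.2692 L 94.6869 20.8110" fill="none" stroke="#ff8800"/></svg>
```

viewBox `0 0 224.1626 75.5712` with mm width/height → 1 unit = 1 mm. Flip: y_m = 75.5712 − y_svg.

**Shape 1** — `<polygon>` closed polygon, stroke `#ff8800` → score (S455, F1946). Machine vertices: (180.6773,39.8930) → (192.7937,42.6487) → (148.4934,41.3881) → (180.6773,39.8930). Closed: final G1 returns to the first vertex.

**Shape 2** — `<polyline>` open polyline, stroke `#ff8800` → score (S455, F1946). Machine vertices: (142.1735,31.1021) → (148.8406,42.8966) → (86.0698,29.1633) → (208.5422,20.4666) → (20.2696,19.1722). Open path.

**Shape 3** — `<polygon>` regular polygon, stroke `#ff8800` → score (S455, F1946). Machine vertices: (57.1471,29.1318) → (50.4661,30.3586) → (49.5682,37.0916) → (55.6943,40.0262) → (60.3783,35.1068) → (57.1471,29.1318). Closed: final G1 returns to the first vertex.

**Shape 4** — `<path>` open polyline, stroke `#ff8800` → score (S455, F1946). Machine vertices: (184.3960,12.2456) → (59.1443,41.2217) → (37.9589,18.3020) → (94.6869,54.7602). Open path.

G21
G90
G0 X180.6773 Y39.8930
M3 S455
G1 X192.7937 Y42.6487 F1946
G1 X148.4934 Y41.3881 F1946
G1 X180.6773 Y39.8930 F1946
M5
G0 X142.1735 Y31.1021
M3 S455
G1 X148.8406 Y42.8966 F1946
G1 X86.0698 Y29.1633 F1946
G1 X208.5422 Y20.4666 F1946
G1 X20.2696 Y19.1722 F1946
M5
G0 X57.1471 Y29.1318
M3 S455
G1 X50.4661 Y30.3586 F1946
G1 X49.5682 Y37.0916 F1946
G1 X55.6943 Y40.0262 F1946
G1 X60.3783 Y35.1068 F1946
G1 X57.1471 Y29.1318 F1946
M5
G0 X184.3960 Y12.2456
M3 S455
G1 X59.1443 Y41.2217 F1946
G1 X37.9589 Y18.3020 F1946
G1 X94.6869 Y54.7602 F1946
M5
G0 X0.0000 Y0.0000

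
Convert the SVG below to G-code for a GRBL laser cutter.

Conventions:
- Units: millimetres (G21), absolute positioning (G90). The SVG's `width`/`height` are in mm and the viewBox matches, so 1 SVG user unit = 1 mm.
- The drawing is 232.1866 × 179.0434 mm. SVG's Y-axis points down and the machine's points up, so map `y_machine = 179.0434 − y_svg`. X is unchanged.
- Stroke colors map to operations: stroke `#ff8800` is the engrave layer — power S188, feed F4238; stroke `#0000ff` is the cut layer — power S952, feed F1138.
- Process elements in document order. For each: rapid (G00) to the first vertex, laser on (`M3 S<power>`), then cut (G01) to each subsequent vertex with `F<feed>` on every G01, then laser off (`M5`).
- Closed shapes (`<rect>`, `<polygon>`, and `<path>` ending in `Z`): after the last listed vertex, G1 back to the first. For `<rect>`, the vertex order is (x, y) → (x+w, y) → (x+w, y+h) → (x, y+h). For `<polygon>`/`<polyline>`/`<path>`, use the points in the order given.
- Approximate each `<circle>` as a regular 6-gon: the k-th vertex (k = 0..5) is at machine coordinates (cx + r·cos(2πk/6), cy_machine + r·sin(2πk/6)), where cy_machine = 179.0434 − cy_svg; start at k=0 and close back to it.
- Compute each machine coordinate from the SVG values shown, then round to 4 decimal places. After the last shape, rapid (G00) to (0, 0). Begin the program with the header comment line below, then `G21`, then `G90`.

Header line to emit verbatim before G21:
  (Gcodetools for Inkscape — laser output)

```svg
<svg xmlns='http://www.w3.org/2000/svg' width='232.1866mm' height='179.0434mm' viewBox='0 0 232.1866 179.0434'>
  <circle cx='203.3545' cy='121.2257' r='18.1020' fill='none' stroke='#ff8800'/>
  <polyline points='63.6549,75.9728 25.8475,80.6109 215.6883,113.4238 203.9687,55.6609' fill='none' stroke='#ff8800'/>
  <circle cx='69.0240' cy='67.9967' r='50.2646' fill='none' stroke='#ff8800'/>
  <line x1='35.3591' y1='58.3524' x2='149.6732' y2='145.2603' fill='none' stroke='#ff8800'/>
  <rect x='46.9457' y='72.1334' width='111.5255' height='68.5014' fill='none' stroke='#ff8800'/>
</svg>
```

Since the viewBox matches the mm dimensions, user units are millimetres directly. The only transform is the Y-flip y_m = 179.0434 − y_svg.

Shape 1 is a circle drawn with `<circle>`. Its stroke #ff8800 means engrave at S188, F4238. After flipping Y the toolpath is (221.4565,57.8177) → (212.4055,73.4945) → (194.3035,73.4945) → (185.2525,57.8177) → (194.3035,42.1409) → (212.4055,42.1409) → (221.4565,57.8177), returning to the start.

Shape 2 is a open polyline drawn with `<polyline>`. Its stroke #ff8800 means engrave at S188, F4238. After flipping Y the toolpath is (63.6549,103.0706) → (25.8475,98.4325) → (215.6883,65.6196) → (203.9687,123.3825).

Shape 3 is a circle drawn with `<circle>`. Its stroke #ff8800 means engrave at S188, F4238. After flipping Y the toolpath is (119.2886,111.0467) → (94.1563,154.5771) → (43.8917,154.5771) → (18.7594,111.0467) → (43.8917,67.5163) → (94.1563,67.5163) → (119.2886,111.0467), returning to the start.

Shape 4 is a line segment drawn with `<line>`. Its stroke #ff8800 means engrave at S188, F4238. After flipping Y the toolpath is (35.3591,120.6910) → (149.6732,33.7831).

Shape 5 is a rectangle drawn with `<rect>`. Its stroke #ff8800 means engrave at S188, F4238. After flipping Y the toolpath is (46.9457,106.9100) → (158.4712,106.9100) → (158.4712,38.4086) → (46.9457,38.4086) → (46.9457,106.9100), returning to the start.

(Gcodetools for Inkscape — laser output)
G21
G90
G00 X221.4565 Y57.8177
M3 S188
G01 X212.4055 Y73.4945 F4238
G01 X194.3035 Y73.4945 F4238
G01 X185.2525 Y57.8177 F4238
G01 X194.3035 Y42.1409 F4238
G01 X212.4055 Y42.1409 F4238
G01 X221.4565 Y57.8177 F4238
M5
G00 X63.6549 Y103.0706
M3 S188
G01 X25.8475 Y98.4325 F4238
G01 X215.6883 Y65.6196 F4238
G01 X203.9687 Y123.3825 F4238
M5
G00 X119.2886 Y111.0467
M3 S188
G01 X94.1563 Y154.5771 F4238
G01 X43.8917 Y154.5771 F4238
G01 X18.7594 Y111.0467 F4238
G01 X43.8917 Y67.5163 F4238
G01 X94.1563 Y67.5163 F4238
G01 X119.2886 Y111.0467 F4238
M5
G00 X35.3591 Y120.6910
M3 S188
G01 X149.6732 Y33.7831 F4238
M5
G00 X46.9457 Y106.9100
M3 S188
G01 X158.4712 Y106.9100 F4238
G01 X158.4712 Y38.4086 F4238
G01 X46.9457 Y38.4086 F4238
G01 X46.9457 Y106.9100 F4238
M5
G00 X0.0000 Y0.0000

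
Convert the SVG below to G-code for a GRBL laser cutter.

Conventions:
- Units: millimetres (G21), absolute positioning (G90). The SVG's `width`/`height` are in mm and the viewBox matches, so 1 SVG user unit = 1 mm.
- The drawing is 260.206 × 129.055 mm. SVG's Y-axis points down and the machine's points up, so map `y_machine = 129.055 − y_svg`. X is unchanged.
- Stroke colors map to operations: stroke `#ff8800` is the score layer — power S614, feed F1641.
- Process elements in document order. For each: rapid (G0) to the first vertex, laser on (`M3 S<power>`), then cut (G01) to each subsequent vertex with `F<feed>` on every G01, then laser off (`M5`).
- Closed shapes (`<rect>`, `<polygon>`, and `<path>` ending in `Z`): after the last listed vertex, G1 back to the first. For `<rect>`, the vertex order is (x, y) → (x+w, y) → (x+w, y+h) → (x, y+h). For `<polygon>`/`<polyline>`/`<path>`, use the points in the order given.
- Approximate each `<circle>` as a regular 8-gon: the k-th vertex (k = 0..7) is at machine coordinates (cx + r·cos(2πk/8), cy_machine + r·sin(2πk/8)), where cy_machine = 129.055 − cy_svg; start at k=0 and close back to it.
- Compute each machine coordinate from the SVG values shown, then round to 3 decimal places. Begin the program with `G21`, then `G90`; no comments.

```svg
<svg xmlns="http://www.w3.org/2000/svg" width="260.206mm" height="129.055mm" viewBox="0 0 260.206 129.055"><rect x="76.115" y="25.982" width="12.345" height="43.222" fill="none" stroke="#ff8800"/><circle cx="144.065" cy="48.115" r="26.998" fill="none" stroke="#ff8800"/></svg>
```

1 u = 1 mm; y_m = 129.055 − y.

[1] `<rect>` rectangle, #ff8800→score S614 F1641: (76.115,103.073) → (88.460,103.073) → (88.460,59.851) → (76.115,59.851) → (76.115,103.073) (closed)

[2] `<circle>` circle, #ff8800→score S614 F1641: (171.063,80.940) → (163.155,100.030) → (144.065,107.938) → (124.975,100.030) → (117.067,80.940) → (124.975,61.850) → (144.065,53.942) → (163.155,61.850) → (171.063,80.940) (closed)

G21
G90
G0 X76.115 Y103.073
M3 S614
G01 X88.460 Y103.073 F1641
G01 X88.460 Y59.851 F1641
G01 X76.115 Y59.851 F1641
G01 X76.115 Y103.073 F1641
M5
G0 X171.063 Y80.940
M3 S614
G01 X163.155 Y100.030 F1641
G01 X144.065 Y107.938 F1641
G01 X124.975 Y100.030 F1641
G01 X117.067 Y80.940 F1641
G01 X124.975 Y61.850 F1641
G01 X144.065 Y53.942 F1641
G01 X163.155 Y61.850 F1641
G01 X171.063 Y80.940 F1641
M5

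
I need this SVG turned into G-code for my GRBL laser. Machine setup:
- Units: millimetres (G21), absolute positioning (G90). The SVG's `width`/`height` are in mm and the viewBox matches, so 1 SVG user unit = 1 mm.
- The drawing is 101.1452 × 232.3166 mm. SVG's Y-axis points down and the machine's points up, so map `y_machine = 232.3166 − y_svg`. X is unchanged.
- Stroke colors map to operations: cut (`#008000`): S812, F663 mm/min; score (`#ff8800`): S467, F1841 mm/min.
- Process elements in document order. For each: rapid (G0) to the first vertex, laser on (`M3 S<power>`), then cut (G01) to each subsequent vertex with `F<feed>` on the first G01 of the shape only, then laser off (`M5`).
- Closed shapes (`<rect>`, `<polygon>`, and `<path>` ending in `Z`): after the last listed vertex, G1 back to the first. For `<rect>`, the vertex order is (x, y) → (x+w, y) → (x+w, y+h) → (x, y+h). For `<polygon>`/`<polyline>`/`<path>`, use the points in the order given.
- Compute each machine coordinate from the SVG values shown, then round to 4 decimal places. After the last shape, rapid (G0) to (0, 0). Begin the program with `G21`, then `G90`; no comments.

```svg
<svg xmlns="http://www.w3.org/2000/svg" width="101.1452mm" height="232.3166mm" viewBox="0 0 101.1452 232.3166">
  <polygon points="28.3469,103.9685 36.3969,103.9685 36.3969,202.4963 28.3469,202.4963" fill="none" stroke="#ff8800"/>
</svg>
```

G21
G90
G0 X28.3469 Y128.3481
M3 S467
G01 X36.3969 Y128.3481 F1841
G01 X36.3969 Y29.8203
G01 X28.3469 Y29.8203
G01 X28.3469 Y128.3481
M5
G0 X0.0000 Y0.0000

1 u = 1 mm; y_m = 232.3166 − y.

[1] `<polygon>` rectangle, #ff8800→score S467 F1841: (28.3469,128.3481) → (36.3969,128.3481) → (36.3969,29.8203) → (28.3469,29.8203) → (28.3469,128.3481) (closed)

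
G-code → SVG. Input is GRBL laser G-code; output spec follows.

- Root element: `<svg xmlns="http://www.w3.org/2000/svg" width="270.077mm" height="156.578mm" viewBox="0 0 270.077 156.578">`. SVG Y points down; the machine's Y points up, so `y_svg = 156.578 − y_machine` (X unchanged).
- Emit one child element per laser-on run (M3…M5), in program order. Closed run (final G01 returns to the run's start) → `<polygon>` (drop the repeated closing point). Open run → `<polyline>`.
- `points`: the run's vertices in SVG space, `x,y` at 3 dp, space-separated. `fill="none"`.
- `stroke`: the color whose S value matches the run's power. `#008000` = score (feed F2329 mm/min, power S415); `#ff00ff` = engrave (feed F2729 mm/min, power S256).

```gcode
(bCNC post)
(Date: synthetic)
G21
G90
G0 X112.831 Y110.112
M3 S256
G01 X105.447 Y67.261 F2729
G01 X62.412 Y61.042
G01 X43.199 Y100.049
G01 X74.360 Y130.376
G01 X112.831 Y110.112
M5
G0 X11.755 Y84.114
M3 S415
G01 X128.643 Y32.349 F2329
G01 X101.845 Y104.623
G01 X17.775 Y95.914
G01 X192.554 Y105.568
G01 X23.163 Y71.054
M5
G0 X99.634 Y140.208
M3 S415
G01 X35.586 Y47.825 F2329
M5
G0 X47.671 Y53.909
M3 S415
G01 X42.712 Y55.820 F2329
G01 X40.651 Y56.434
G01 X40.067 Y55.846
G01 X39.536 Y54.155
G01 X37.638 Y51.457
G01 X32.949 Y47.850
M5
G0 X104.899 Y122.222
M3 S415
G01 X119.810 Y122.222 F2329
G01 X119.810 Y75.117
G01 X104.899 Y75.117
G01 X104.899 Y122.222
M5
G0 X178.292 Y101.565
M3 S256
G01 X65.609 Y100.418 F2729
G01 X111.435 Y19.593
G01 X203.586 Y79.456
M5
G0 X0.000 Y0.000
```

y_svg = 156.578 − y_m.

[1] S256→`#ff00ff` (engrave); closed run; points: 112.831,46.466 105.447,89.317 62.412,95.536 43.199,56.529 74.360,26.202

[2] S415→`#008000` (score); open run; points: 11.755,72.464 128.643,124.229 101.845,51.955 17.775,60.664 192.554,51.010 23.163,85.524

[3] S415→`#008000` (score); open run; points: 99.634,16.370 35.586,108.753

[4] S415→`#008000` (score); open run; points: 47.671,102.669 42.712,100.758 40.651,100.144 40.067,100.732 39.536,102.423 37.638,105.121 32.949,108.728

[5] S415→`#008000` (score); closed run; points: 104.899,34.356 119.810,34.356 119.810,81.461 104.899,81.461

[6] S256→`#ff00ff` (engrave); open run; points: 178.292,55.013 65.609,56.160 111.435,136.985 203.586,77.122

<svg xmlns="http://www.w3.org/2000/svg" width="270.077mm" height="156.578mm" viewBox="0 0 270.077 156.578">
  <polygon points="112.831,46.466 105.447,89.317 62.412,95.536 43.199,56.529 74.360,26.202" fill="none" stroke="#ff00ff"/>
  <polyline points="11.755,72.464 128.643,124.229 101.845,51.955 17.775,60.664 192.554,51.010 23.163,85.524" fill="none" stroke="#008000"/>
  <polyline points="99.634,16.370 35.586,108.753" fill="none" stroke="#008000"/>
  <polyline points="47.671,102.669 42.712,100.758 40.651,100.144 40.067,100.732 39.536,102.423 37.638,105.121 32.949,108.728" fill="none" stroke="#008000"/>
  <polygon points="104.899,34.356 119.810,34.356 119.810,81.461 104.899,81.461" fill="none" stroke="#008000"/>
  <polyline points="178.292,55.013 65.609,56.160 111.435,136.985 203.586,77.122" fill="none" stroke="#ff00ff"/>
</svg>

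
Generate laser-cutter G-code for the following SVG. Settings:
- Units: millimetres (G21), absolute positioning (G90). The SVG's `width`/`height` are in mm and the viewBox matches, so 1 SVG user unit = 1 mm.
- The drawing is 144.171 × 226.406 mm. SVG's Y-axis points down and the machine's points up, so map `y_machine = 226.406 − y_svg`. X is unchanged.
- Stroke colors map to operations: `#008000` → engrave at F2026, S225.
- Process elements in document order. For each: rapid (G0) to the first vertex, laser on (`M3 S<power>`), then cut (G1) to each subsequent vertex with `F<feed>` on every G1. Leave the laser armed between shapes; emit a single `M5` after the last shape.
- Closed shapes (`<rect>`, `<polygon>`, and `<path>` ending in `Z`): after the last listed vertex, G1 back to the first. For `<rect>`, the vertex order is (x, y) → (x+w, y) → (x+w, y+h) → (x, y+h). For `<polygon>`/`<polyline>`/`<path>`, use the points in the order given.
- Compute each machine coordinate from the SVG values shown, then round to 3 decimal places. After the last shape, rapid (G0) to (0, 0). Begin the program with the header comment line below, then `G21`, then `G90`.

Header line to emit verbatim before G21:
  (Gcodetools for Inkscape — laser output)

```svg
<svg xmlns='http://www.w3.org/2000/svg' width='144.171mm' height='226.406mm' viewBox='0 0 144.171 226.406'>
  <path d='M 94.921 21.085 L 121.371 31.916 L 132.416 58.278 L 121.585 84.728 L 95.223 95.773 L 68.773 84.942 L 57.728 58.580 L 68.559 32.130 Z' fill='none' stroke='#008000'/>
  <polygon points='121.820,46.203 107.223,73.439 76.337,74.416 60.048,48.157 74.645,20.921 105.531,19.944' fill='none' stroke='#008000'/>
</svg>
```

viewBox `0 0 144.171 226.406` with mm width/height → 1 unit = 1 mm. Flip: y_m = 226.406 − y_svg.

**Shape 1** — `<path>` regular polygon, stroke `#008000` → engrave (S225, F2026). Machine vertices: (94.921,205.321) → (121.371,194.490) → (132.416,168.128) → (121.585,141.678) → (95.223,130.633) → (68.773,141.464) → (57.728,167.826) → (68.559,194.276) → (94.921,205.321). Closed: final G1 returns to the first vertex.

**Shape 2** — `<polygon>` regular polygon, stroke `#008000` → engrave (S225, F2026). Machine vertices: (121.820,180.203) → (107.223,152.967) → (76.337,151.990) → (60.048,178.249) → (74.645,205.485) → (105.531,206.462) → (121.820,180.203). Closed: final G1 returns to the first vertex.

(Gcodetools for Inkscape — laser output)
G21
G90
G0 X94.921 Y205.321
M3 S225
G1 X121.371 Y194.490 F2026
G1 X132.416 Y168.128 F2026
G1 X121.585 Y141.678 F2026
G1 X95.223 Y130.633 F2026
G1 X68.773 Y141.464 F2026
G1 X57.728 Y167.826 F2026
G1 X68.559 Y194.276 F2026
G1 X94.921 Y205.321 F2026
G0 X121.820 Y180.203
M3 S225
G1 X107.223 Y152.967 F2026
G1 X76.337 Y151.990 F2026
G1 X60.048 Y178.249 F2026
G1 X74.645 Y205.485 F2026
G1 X105.531 Y206.462 F2026
G1 X121.820 Y180.203 F2026
M5
G0 X0.000 Y0.000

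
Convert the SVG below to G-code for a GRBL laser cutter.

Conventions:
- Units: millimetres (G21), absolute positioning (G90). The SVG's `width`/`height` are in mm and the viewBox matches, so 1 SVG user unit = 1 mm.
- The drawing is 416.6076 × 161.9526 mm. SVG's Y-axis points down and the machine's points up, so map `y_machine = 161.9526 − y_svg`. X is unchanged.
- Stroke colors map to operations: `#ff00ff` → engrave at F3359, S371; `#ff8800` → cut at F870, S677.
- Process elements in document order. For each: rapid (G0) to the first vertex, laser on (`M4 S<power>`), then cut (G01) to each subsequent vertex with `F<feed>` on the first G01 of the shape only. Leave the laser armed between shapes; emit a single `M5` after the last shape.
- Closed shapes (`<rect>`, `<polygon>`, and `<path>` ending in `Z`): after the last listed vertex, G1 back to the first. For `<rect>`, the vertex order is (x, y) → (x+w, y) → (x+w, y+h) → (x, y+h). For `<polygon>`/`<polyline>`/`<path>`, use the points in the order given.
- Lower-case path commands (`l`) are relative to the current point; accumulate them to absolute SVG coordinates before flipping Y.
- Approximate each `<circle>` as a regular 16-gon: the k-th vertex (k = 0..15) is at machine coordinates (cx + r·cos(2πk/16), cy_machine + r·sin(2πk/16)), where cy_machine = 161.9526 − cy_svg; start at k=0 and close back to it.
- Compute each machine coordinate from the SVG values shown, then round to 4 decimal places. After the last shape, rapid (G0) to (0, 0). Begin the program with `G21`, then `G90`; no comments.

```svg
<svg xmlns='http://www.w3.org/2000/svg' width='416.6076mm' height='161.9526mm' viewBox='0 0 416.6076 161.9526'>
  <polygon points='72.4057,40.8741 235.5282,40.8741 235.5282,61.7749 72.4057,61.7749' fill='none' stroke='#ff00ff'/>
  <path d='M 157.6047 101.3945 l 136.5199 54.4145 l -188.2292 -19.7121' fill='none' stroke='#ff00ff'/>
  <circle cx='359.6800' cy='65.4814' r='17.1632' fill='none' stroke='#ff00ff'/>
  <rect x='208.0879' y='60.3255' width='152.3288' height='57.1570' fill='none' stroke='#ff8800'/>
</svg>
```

G21
G90
G0 X72.4057 Y121.0785
M4 S371
G01 X235.5282 Y121.0785 F3359
G01 X235.5282 Y100.1777
G01 X72.4057 Y100.1777
G01 X72.4057 Y121.0785
G0 X157.6047 Y60.5581
M4 S371
G01 X294.1246 Y6.1436 F3359
G01 X105.8954 Y25.8557
G0 X376.8432 Y96.4712
M4 S371
G01 X375.5367 Y103.0393 F3359
G01 X371.8162 Y108.6074
G01 X366.2481 Y112.3279
G01 X359.6800 Y113.6344
G01 X353.1119 Y112.3279
G01 X347.5438 Y108.6074
G01 X343.8233 Y103.0393
G01 X342.5168 Y96.4712
G01 X343.8233 Y89.9031
G01 X347.5438 Y84.3350
G01 X353.1119 Y80.6145
G01 X359.6800 Y79.3080
G01 X366.2481 Y80.6145
G01 X371.8162 Y84.3350
G01 X375.5367 Y89.9031
G01 X376.8432 Y96.4712
G0 X208.0879 Y101.6271
M4 S677
G01 X360.4167 Y101.6271 F870
G01 X360.4167 Y44.4701
G01 X208.0879 Y44.4701
G01 X208.0879 Y101.6271
M5
G0 X0.0000 Y0.0000

1 u = 1 mm; y_m = 161.9526 − y.

[1] `<polygon>` rectangle, #ff00ff→engrave S371 F3359: (72.4057,121.0785) → (235.5282,121.0785) → (235.5282,100.1777) → (72.4057,100.1777) → (72.4057,121.0785) (closed)

[2] `<path>` open polyline, #ff00ff→engrave S371 F3359: (157.6047,60.5581) → (294.1246,6.1436) → (105.8954,25.8557)

[3] `<circle>` circle, #ff00ff→engrave S371 F3359: (376.8432,96.4712) → (375.5367,103.0393) → (371.8162,108.6074) → (366.2481,112.3279) → (359.6800,113.6344) → (353.1119,112.3279) → (347.5438,108.6074) → (343.8233,103.0393) → (342.5168,96.4712) → (343.8233,89.9031) → (347.5438,84.3350) → (353.1119,80.6145) → (359.6800,79.3080) → (366.2481,80.6145) → (371.8162,84.3350) → (375.5367,89.9031) → (376.8432,96.4712) (closed)

[4] `<rect>` rectangle, #ff8800→cut S677 F870: (208.0879,101.6271) → (360.4167,101.6271) → (360.4167,44.4701) → (208.0879,44.4701) → (208.0879,101.6271) (closed)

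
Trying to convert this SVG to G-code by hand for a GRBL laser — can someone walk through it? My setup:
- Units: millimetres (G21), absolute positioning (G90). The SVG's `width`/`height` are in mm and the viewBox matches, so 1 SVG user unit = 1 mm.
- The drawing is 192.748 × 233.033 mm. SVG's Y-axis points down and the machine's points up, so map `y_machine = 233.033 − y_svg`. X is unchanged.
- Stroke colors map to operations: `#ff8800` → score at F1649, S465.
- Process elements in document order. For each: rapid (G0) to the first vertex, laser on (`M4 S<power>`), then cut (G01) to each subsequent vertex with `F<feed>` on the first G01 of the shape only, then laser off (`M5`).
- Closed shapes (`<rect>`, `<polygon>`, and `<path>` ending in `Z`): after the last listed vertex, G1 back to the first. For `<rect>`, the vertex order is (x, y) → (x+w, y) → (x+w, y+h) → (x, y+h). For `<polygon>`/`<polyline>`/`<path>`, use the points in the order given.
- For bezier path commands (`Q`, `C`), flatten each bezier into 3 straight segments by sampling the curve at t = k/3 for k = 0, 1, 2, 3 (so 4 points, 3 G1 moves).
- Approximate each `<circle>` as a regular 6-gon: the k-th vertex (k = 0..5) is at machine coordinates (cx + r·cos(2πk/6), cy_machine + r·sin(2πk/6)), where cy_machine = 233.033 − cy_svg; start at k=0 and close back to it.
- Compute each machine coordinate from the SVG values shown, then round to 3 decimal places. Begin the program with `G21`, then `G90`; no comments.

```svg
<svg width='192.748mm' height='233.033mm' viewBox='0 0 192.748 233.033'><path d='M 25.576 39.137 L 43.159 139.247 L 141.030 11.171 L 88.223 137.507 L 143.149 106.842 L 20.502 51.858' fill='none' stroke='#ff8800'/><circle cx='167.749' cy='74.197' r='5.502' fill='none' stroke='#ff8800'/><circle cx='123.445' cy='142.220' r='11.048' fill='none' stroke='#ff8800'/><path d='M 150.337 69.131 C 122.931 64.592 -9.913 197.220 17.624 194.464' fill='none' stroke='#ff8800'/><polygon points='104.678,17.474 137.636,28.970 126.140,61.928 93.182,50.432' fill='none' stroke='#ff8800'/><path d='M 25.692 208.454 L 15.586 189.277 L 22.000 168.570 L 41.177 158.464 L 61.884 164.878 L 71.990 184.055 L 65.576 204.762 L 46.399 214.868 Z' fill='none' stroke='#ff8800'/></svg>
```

G21
G90
G0 X25.576 Y193.896
M4 S465
G01 X43.159 Y93.786 F1649
G01 X141.030 Y221.862
G01 X88.223 Y95.526
G01 X143.149 Y126.191
G01 X20.502 Y181.175
M5
G0 X173.251 Y158.836
M4 S465
G01 X170.500 Y163.601 F1649
G01 X164.998 Y163.601
G01 X162.247 Y158.836
G01 X164.998 Y154.071
G01 X170.500 Y154.071
G01 X173.251 Y158.836
M5
G0 X134.493 Y90.813
M4 S465
G01 X128.969 Y100.381 F1649
G01 X117.921 Y100.381
G01 X112.397 Y90.813
G01 X117.921 Y81.245
G01 X128.969 Y81.245
G01 X134.493 Y90.813
M5
G0 X150.337 Y163.902
M4 S465
G01 X97.630 Y132.813 F1649
G01 X33.702 Y70.847
G01 X17.624 Y38.569
M5
G0 X104.678 Y215.559
M4 S465
G01 X137.636 Y204.063 F1649
G01 X126.140 Y171.105
G01 X93.182 Y182.601
G01 X104.678 Y215.559
M5
G0 X25.692 Y24.579
M4 S465
G01 X15.586 Y43.756 F1649
G01 X22.000 Y64.463
G01 X41.177 Y74.569
G01 X61.884 Y68.155
G01 X71.990 Y48.978
G01 X65.576 Y28.271
G01 X46.399 Y18.165
G01 X25.692 Y24.579
M5

Since the viewBox matches the mm dimensions, user units are millimetres directly. The only transform is the Y-flip y_m = 233.033 − y_svg.

Shape 1 is a open polyline drawn with `<path>`. Its stroke #ff8800 means score at S465, F1649. After flipping Y the toolpath is (25.576,193.896) → (43.159,93.786) → (141.030,221.862) → (88.223,95.526) → (143.149,126.191) → (20.502,181.175).

Shape 2 is a circle drawn with `<circle>`. Its stroke #ff8800 means score at S465, F1649. After flipping Y the toolpath is (173.251,158.836) → (170.500,163.601) → (164.998,163.601) → (162.247,158.836) → (164.998,154.071) → (170.500,154.071) → (173.251,158.836), returning to the start.

Shape 3 is a circle drawn with `<circle>`. Its stroke #ff8800 means score at S465, F1649. After flipping Y the toolpath is (134.493,90.813) → (128.969,100.381) → (117.921,100.381) → (112.397,90.813) → (117.921,81.245) → (128.969,81.245) → (134.493,90.813), returning to the start.

Shape 4 is a cubic bezier drawn with `<path>`. Its stroke #ff8800 means score at S465, F1649. After flipping Y the toolpath is (150.337,163.902) → (97.630,132.813) → (33.702,70.847) → (17.624,38.569).

Shape 5 is a regular polygon drawn with `<polygon>`. Its stroke #ff8800 means score at S465, F1649. After flipping Y the toolpath is (104.678,215.559) → (137.636,204.063) → (126.140,171.105) → (93.182,182.601) → (104.678,215.559), returning to the start.

Shape 6 is a regular polygon drawn with `<path>`. Its stroke #ff8800 means score at S465, F1649. After flipping Y the toolpath is (25.692,24.579) → (15.586,43.756) → (22.000,64.463) → (41.177,74.569) → (61.884,68.155) → (71.990,48.978) → (65.576,28.271) → (46.399,18.165) → (25.692,24.579), returning to the start.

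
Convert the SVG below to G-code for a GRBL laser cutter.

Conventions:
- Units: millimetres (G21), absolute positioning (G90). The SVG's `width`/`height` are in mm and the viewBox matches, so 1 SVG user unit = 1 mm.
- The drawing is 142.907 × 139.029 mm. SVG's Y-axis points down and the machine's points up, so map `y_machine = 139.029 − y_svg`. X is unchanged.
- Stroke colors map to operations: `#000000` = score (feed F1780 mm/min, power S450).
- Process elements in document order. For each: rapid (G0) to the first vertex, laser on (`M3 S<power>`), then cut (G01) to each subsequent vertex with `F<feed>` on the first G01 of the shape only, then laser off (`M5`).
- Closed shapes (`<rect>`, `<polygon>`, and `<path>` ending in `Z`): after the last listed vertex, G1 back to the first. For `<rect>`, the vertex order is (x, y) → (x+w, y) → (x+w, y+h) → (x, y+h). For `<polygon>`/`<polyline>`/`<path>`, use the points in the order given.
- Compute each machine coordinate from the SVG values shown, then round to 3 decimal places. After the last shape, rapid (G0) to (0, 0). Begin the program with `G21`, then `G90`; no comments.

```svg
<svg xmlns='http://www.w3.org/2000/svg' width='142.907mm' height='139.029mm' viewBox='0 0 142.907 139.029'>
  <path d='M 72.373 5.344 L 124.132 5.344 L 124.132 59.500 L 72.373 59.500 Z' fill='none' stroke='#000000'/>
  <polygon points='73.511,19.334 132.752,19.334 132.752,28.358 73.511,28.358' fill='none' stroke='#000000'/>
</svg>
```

G21
G90
G0 X72.373 Y133.685
M3 S450
G01 X124.132 Y133.685 F1780
G01 X124.132 Y79.529
G01 X72.373 Y79.529
G01 X72.373 Y133.685
M5
G0 X73.511 Y119.695
M3 S450
G01 X132.752 Y119.695 F1780
G01 X132.752 Y110.671
G01 X73.511 Y110.671
G01 X73.511 Y119.695
M5
G0 X0.000 Y0.000

viewBox `0 0 142.907 139.029` with mm width/height → 1 unit = 1 mm. Flip: y_m = 139.029 − y_svg.

**Shape 1** — `<path>` rectangle, stroke `#000000` → score (S450, F1780). Machine vertices: (72.373,133.685) → (124.132,133.685) → (124.132,79.529) → (72.373,79.529) → (72.373,133.685). Closed: final G1 returns to the first vertex.

**Shape 2** — `<polygon>` rectangle, stroke `#000000` → score (S450, F1780). Machine vertices: (73.511,119.695) → (132.752,119.695) → (132.752,110.671) → (73.511,110.671) → (73.511,119.695). Closed: final G1 returns to the first vertex.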